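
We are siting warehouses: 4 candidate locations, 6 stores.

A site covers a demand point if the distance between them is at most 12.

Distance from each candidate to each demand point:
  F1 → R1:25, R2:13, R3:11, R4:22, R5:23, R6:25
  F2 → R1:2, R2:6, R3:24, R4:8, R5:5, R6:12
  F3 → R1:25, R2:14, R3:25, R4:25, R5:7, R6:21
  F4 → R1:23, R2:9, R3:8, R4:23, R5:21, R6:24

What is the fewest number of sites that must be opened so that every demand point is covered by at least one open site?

Coverage sets (demand points within 12 of each site):
  F1: {R3}
  F2: {R1, R2, R4, R5, R6}
  F3: {R5}
  F4: {R2, R3}
No single site covers all 6 demand points.
But {F1, F2} covers everything, so the minimum is 2.

2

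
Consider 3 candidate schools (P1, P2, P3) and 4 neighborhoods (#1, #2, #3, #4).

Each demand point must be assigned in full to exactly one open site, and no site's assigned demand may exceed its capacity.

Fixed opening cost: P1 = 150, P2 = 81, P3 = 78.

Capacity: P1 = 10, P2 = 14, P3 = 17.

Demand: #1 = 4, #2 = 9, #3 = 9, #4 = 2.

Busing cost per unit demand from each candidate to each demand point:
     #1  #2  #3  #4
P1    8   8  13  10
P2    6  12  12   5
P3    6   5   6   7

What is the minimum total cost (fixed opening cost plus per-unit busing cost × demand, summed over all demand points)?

Open {P2, P3}; cheapest assignment that respects the capacities:
  P2 (cap 14, load 11): #3, #4 — cost 9×12 + 2×5 = 118
  P3 (cap 17, load 13): #1, #2 — cost 4×6 + 9×5 = 69
  Shipping 187, fixed 159 → total 346.
  Any other capacity-feasible assignment to {P2, P3} ships for at least 187.
Compare {P1, P3}: its best feasible assignment gives total 392.
Compare {P1, P2, P3}: its best feasible assignment gives total 469.
Every other set of open sites that can feasibly serve all demand totals ≥ 392 even under its best assignment. Minimum: 346.

346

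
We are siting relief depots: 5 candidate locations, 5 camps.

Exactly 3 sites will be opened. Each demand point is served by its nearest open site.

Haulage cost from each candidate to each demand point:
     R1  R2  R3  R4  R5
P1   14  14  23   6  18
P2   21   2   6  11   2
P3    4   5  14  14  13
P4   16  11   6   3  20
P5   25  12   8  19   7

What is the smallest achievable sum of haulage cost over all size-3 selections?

17

Open {P2, P3, P4}.
  R1→P3 4, R2→P2 2, R3→P2 6, R4→P4 3, R5→P2 2  ⇒ total 17.
Compare {P1, P2, P3}: total 20.
Compare {P2, P3, P5}: total 25.
No size-3 selection does better; minimum is 17.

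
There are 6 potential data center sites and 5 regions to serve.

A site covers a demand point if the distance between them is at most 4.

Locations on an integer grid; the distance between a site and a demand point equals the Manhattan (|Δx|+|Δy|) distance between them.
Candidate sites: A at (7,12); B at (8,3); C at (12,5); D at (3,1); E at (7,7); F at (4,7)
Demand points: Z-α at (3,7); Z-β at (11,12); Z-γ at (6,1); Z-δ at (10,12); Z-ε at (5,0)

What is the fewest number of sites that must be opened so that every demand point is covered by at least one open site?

Coverage sets (demand points within 4 of each site):
  A: {Z-β, Z-δ}
  B: {Z-γ}
  C: {}
  D: {Z-γ, Z-ε}
  E: {Z-α}
  F: {Z-α}
No 2 sites suffice: every size-2 union leaves at least one demand point uncovered.
But {A, D, E} covers everything, so the minimum is 3.

3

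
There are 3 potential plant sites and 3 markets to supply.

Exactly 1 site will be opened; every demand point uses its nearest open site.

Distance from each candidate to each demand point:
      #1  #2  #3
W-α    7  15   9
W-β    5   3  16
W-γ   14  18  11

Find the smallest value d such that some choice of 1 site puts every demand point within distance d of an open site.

Open {W-α}.
  Farthest demand point is #2 at distance 15 (to W-α); all others are ≤ 15.
With {W-β} the worst case is 16.
With {W-γ} the worst case is 18.
No size-1 selection achieves below 15.

15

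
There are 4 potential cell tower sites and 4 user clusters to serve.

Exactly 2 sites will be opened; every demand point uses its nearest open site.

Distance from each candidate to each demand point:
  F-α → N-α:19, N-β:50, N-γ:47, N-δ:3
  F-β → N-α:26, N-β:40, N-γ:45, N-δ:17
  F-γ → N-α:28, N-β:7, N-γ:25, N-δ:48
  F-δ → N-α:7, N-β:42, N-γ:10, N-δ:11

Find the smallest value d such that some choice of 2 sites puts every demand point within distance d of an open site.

11

Open {F-γ, F-δ}.
  Farthest demand point is N-δ at distance 11 (to F-δ); all others are ≤ 11.
With {F-α, F-γ} the worst case is 25.
With {F-β, F-γ} the worst case is 26.
No size-2 selection achieves below 11.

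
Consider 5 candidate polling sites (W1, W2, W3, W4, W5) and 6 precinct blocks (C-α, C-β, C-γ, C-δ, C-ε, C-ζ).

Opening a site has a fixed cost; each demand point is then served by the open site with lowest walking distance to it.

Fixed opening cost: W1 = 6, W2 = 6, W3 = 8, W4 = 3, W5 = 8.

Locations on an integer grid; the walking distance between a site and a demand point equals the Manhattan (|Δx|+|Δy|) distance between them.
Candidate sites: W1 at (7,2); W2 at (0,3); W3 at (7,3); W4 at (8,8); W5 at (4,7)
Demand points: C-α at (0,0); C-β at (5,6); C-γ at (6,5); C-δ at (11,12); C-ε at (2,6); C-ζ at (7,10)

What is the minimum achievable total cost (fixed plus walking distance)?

Open {W2, W4}: assign each demand point to its cheapest open site.
  C-α→W2 3, C-β→W4 5, C-γ→W4 5, C-δ→W4 7, C-ε→W2 5, C-ζ→W4 3
  walking distance 28, fixed 9 → total 37.
Compare {W2, W4, W5}: walking distance 22 + fixed 17 = 39.
Compare {W4, W5}: walking distance 30 + fixed 11 = 41.
Compare {W1, W2, W4}: walking distance 27 + fixed 15 = 42.
All other subsets cost ≥ 39. Minimum total cost: 37.

37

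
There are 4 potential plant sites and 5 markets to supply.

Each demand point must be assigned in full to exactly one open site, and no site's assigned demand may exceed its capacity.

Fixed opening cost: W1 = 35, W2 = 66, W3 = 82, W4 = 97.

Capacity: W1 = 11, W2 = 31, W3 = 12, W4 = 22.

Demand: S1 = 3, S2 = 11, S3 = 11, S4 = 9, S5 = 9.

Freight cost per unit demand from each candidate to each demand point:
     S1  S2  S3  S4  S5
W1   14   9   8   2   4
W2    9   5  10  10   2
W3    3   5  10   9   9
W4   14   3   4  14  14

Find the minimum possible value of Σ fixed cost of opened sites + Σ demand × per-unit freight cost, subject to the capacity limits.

Open {W1, W2, W4}; cheapest assignment that respects the capacities:
  W1 (cap 11, load 9): S4 — cost 9×2 = 18
  W2 (cap 31, load 12): S1, S5 — cost 3×9 + 9×2 = 45
  W4 (cap 22, load 22): S2, S3 — cost 11×3 + 11×4 = 77
  Shipping 140, fixed 198 → total 338.
  Any other capacity-feasible assignment to {W1, W2, W4} ships for at least 140.
Compare {W2, W4}: its best feasible assignment gives total 375.
Compare {W1, W2, W3}: its best feasible assignment gives total 393.
Every other set of open sites that can feasibly serve all demand totals ≥ 375 even under its best assignment. Minimum: 338.

338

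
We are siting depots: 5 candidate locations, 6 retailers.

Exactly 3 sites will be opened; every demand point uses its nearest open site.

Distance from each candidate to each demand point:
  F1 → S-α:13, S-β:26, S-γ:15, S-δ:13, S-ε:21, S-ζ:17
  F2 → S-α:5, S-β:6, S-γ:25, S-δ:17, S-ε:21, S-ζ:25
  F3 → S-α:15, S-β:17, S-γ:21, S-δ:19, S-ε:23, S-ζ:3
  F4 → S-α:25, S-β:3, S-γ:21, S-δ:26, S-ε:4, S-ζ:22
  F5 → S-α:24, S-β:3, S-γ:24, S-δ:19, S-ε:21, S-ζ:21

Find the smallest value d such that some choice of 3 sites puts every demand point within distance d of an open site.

Open {F1, F3, F4}.
  Farthest demand point is S-γ at distance 15 (to F1); all others are ≤ 15.
With {F1, F2, F4} the worst case is 17.
With {F1, F4, F5} the worst case is 17.
No size-3 selection achieves below 15.

15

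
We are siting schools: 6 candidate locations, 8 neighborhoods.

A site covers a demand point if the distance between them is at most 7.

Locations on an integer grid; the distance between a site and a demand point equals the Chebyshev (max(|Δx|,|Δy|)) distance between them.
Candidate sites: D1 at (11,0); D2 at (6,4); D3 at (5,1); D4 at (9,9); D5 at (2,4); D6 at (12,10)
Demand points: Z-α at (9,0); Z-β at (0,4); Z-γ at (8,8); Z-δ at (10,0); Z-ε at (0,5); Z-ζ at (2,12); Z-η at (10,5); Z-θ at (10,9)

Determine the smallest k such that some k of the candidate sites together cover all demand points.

2

Coverage sets (demand points within 7 of each site):
  D1: {Z-α, Z-δ, Z-η}
  D2: {Z-α, Z-β, Z-γ, Z-δ, Z-ε, Z-η, Z-θ}
  D3: {Z-α, Z-β, Z-γ, Z-δ, Z-ε, Z-η}
  D4: {Z-γ, Z-ζ, Z-η, Z-θ}
  D5: {Z-α, Z-β, Z-γ, Z-ε}
  D6: {Z-γ, Z-η, Z-θ}
No single site covers all 8 demand points.
But {D2, D4} covers everything, so the minimum is 2.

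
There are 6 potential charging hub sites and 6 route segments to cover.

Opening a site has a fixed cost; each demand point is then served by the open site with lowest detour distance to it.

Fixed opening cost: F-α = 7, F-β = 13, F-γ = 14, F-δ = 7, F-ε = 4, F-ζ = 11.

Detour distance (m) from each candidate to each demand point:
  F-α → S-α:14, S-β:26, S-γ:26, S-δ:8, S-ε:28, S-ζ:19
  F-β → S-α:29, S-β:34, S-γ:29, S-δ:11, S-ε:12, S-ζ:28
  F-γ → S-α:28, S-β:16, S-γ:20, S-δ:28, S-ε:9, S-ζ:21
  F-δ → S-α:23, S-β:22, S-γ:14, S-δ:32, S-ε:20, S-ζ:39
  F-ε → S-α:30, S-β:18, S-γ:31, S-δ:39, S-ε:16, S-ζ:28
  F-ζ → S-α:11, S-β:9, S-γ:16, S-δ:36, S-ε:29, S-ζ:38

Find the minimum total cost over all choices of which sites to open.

Open {F-α, F-ε, F-ζ}: assign each demand point to its cheapest open site.
  S-α→F-ζ 11, S-β→F-ζ 9, S-γ→F-ζ 16, S-δ→F-α 8, S-ε→F-ε 16, S-ζ→F-α 19
  detour distance 79, fixed 22 → total 101.
Compare {F-α, F-γ, F-ζ}: detour distance 72 + fixed 32 = 104.
Compare {F-α, F-β, F-ζ}: detour distance 75 + fixed 31 = 106.
Compare {F-α, F-δ, F-ζ}: detour distance 81 + fixed 25 = 106.
All other subsets cost ≥ 104. Minimum total cost: 101.

101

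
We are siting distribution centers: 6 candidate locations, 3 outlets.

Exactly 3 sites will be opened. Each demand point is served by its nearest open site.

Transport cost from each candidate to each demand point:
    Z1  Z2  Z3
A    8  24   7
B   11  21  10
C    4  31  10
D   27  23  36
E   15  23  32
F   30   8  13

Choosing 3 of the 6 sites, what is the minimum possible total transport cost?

Open {A, C, F}.
  Z1→C 4, Z2→F 8, Z3→A 7  ⇒ total 19.
Compare {B, C, F}: total 22.
Compare {C, D, F}: total 22.
No size-3 selection does better; minimum is 19.

19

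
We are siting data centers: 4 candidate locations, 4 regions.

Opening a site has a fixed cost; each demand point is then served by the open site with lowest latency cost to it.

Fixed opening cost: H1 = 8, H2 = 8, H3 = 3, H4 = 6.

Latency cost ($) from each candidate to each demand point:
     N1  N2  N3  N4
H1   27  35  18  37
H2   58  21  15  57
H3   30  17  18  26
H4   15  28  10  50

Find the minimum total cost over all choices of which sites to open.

Open {H3, H4}: assign each demand point to its cheapest open site.
  N1→H4 15, N2→H3 17, N3→H4 10, N4→H3 26
  latency cost 68, fixed 9 → total 77.
Compare {H1, H3, H4}: latency cost 68 + fixed 17 = 85.
Compare {H2, H3, H4}: latency cost 68 + fixed 17 = 85.
Compare {H1, H2, H3, H4}: latency cost 68 + fixed 25 = 93.
All other subsets cost ≥ 85. Minimum total cost: 77.

77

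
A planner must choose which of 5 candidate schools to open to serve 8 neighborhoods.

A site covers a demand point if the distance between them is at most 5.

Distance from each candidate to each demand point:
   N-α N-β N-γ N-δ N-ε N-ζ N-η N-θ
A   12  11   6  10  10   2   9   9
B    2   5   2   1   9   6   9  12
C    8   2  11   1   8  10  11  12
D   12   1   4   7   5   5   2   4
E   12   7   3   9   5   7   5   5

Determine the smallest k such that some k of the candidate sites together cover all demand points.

2

Coverage sets (demand points within 5 of each site):
  A: {N-ζ}
  B: {N-α, N-β, N-γ, N-δ}
  C: {N-β, N-δ}
  D: {N-β, N-γ, N-ε, N-ζ, N-η, N-θ}
  E: {N-γ, N-ε, N-η, N-θ}
No single site covers all 8 demand points.
But {B, D} covers everything, so the minimum is 2.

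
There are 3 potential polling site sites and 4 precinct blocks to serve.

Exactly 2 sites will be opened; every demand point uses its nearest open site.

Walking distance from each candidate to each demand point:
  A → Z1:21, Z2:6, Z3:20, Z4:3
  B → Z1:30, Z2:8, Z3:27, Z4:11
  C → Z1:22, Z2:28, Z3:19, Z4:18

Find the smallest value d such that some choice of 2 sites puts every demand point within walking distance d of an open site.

21

Open {A, B}.
  Farthest demand point is Z1 at walking distance 21 (to A); all others are ≤ 21.
With {A, C} the worst case is 21.
With {B, C} the worst case is 22.
No size-2 selection achieves below 21.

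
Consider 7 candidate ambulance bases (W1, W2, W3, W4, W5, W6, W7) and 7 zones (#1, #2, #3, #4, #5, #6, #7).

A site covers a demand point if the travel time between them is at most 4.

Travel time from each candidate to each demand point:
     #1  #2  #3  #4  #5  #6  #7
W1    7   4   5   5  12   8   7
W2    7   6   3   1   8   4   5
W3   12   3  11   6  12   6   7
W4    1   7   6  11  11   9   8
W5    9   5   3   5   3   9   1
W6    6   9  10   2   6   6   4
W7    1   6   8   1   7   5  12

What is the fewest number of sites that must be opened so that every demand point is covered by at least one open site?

Coverage sets (demand points within 4 of each site):
  W1: {#2}
  W2: {#3, #4, #6}
  W3: {#2}
  W4: {#1}
  W5: {#3, #5, #7}
  W6: {#4, #7}
  W7: {#1, #4}
No 3 sites suffice: every size-3 union leaves at least one demand point uncovered.
But {W1, W2, W4, W5} covers everything, so the minimum is 4.

4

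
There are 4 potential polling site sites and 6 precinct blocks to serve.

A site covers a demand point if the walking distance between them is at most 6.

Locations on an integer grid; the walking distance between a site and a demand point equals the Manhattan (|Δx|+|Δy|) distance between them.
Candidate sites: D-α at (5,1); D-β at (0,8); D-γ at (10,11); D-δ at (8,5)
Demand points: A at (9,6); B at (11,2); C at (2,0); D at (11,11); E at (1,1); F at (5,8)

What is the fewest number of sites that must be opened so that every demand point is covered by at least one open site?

Coverage sets (demand points within 6 of each site):
  D-α: {C, E}
  D-β: {F}
  D-γ: {A, D}
  D-δ: {A, B, F}
No 2 sites suffice: every size-2 union leaves at least one demand point uncovered.
But {D-α, D-γ, D-δ} covers everything, so the minimum is 3.

3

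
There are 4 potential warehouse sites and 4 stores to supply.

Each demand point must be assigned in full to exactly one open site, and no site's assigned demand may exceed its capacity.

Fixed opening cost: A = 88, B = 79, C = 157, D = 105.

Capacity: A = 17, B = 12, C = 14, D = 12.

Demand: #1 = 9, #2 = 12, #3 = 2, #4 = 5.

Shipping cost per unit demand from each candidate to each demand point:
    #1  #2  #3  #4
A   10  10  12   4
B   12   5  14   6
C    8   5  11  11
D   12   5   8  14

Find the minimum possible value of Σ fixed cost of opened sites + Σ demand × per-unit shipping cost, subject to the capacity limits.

361

Open {A, B}; cheapest assignment that respects the capacities:
  A (cap 17, load 16): #1, #3, #4 — cost 9×10 + 2×12 + 5×4 = 134
  B (cap 12, load 12): #2 — cost 12×5 = 60
  Shipping 194, fixed 167 → total 361.
  Any other capacity-feasible assignment to {A, B} ships for at least 194.
Compare {A, D}: its best feasible assignment gives total 387.
Compare {A, C}: its best feasible assignment gives total 437.
Every other set of open sites that can feasibly serve all demand totals ≥ 387 even under its best assignment. Minimum: 361.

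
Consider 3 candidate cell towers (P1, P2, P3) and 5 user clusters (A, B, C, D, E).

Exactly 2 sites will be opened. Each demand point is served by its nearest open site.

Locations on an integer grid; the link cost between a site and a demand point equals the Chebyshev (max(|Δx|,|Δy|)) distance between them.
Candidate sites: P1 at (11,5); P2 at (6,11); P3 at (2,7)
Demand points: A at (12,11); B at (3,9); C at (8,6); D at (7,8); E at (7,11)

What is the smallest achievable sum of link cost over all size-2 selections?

Open {P1, P2}.
  A→P1 6, B→P2 3, C→P1 3, D→P2 3, E→P2 1  ⇒ total 16.
Compare {P2, P3}: total 17.
Compare {P1, P3}: total 20.

16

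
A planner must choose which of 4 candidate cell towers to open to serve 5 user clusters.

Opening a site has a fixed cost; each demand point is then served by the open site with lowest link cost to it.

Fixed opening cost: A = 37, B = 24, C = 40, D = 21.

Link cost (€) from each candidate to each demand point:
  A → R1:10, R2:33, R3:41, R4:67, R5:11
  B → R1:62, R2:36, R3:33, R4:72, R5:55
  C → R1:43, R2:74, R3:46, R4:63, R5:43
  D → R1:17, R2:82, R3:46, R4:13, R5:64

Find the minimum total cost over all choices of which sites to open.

Open {A, D}: assign each demand point to its cheapest open site.
  R1→A 10, R2→A 33, R3→A 41, R4→D 13, R5→A 11
  link cost 108, fixed 58 → total 166.
Compare {A, B, D}: link cost 100 + fixed 82 = 182.
Compare {A}: link cost 162 + fixed 37 = 199.
Compare {B, D}: link cost 154 + fixed 45 = 199.
All other subsets cost ≥ 182. Minimum total cost: 166.

166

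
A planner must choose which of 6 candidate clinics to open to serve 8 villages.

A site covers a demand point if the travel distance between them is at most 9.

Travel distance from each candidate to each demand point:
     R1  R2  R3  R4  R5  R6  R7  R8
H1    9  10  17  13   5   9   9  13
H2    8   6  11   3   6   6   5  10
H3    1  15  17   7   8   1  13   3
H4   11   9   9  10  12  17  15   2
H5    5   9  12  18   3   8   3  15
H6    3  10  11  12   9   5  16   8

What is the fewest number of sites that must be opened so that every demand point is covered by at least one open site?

Coverage sets (demand points within 9 of each site):
  H1: {R1, R5, R6, R7}
  H2: {R1, R2, R4, R5, R6, R7}
  H3: {R1, R4, R5, R6, R8}
  H4: {R2, R3, R8}
  H5: {R1, R2, R5, R6, R7}
  H6: {R1, R5, R6, R8}
No single site covers all 8 demand points.
But {H2, H4} covers everything, so the minimum is 2.

2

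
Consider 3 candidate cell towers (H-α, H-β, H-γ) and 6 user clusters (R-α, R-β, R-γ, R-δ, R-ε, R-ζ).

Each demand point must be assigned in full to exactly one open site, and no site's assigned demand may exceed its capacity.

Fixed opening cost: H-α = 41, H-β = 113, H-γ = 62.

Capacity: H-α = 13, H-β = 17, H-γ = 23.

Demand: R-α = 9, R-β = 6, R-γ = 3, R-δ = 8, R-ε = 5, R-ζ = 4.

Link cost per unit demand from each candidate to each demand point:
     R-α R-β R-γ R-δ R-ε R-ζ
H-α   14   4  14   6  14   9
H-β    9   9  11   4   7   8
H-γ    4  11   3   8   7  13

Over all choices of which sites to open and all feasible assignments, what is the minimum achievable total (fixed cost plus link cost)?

Open {H-α, H-γ}; cheapest assignment that respects the capacities:
  H-α (cap 13, load 12): R-δ, R-ζ — cost 8×6 + 4×9 = 84
  H-γ (cap 23, load 23): R-α, R-β, R-γ, R-ε — cost 9×4 + 6×11 + 3×3 + 5×7 = 146
  Shipping 230, fixed 103 → total 333.
  Any other capacity-feasible assignment to {H-α, H-γ} ships for at least 230.
Compare {H-α, H-β, H-γ}: its best feasible assignment gives total 384.
Compare {H-β, H-γ}: its best feasible assignment gives total 385.
Every other set of open sites that can feasibly serve all demand totals ≥ 384 even under its best assignment. Minimum: 333.

333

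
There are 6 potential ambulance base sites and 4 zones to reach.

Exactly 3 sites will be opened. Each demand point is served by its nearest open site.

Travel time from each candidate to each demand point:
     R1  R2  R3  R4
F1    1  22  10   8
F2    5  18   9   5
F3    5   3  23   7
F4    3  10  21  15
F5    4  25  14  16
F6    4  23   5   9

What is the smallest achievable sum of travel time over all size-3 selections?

16

Open {F1, F3, F6}.
  R1→F1 1, R2→F3 3, R3→F6 5, R4→F3 7  ⇒ total 16.
Compare {F2, F3, F6}: total 17.
Compare {F1, F2, F3}: total 18.
No size-3 selection does better; minimum is 16.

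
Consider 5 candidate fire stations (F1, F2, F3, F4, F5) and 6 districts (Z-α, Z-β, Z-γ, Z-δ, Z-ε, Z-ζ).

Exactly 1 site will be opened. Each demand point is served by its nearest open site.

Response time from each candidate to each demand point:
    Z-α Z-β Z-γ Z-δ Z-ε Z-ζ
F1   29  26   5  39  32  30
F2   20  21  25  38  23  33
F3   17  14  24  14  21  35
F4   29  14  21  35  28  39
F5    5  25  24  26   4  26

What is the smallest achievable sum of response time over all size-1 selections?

110

Open {F5}.
  Z-α→F5 5, Z-β→F5 25, Z-γ→F5 24, Z-δ→F5 26, Z-ε→F5 4, Z-ζ→F5 26  ⇒ total 110.
Compare {F3}: total 125.
Compare {F2}: total 160.
No size-1 selection does better; minimum is 110.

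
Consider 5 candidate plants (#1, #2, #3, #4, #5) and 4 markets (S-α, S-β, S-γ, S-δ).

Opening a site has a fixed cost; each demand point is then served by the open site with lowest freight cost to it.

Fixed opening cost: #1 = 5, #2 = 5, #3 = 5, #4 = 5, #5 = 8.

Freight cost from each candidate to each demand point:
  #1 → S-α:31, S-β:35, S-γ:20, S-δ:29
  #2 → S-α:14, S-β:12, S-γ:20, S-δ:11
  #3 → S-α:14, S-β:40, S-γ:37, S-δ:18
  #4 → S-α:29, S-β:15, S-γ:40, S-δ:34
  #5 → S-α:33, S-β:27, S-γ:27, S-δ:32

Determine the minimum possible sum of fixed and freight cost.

Open {#2}: assign each demand point to its cheapest open site.
  S-α→#2 14, S-β→#2 12, S-γ→#2 20, S-δ→#2 11
  freight cost 57, fixed 5 → total 62.
Compare {#1, #2}: freight cost 57 + fixed 10 = 67.
Compare {#2, #3}: freight cost 57 + fixed 10 = 67.
Compare {#2, #4}: freight cost 57 + fixed 10 = 67.
All other subsets cost ≥ 67. Minimum total cost: 62.

62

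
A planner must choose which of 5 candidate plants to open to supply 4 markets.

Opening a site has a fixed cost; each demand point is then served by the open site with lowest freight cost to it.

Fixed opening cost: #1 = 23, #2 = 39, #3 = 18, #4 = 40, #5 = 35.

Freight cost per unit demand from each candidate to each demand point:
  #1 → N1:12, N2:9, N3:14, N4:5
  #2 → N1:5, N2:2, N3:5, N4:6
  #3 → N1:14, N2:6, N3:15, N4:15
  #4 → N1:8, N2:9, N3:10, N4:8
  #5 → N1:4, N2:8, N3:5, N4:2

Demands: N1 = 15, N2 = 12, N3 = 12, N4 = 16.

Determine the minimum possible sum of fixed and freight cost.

250

Open {#2, #5}: assign each demand point to its cheapest open site.
  N1→#5 15×4=60, N2→#2 12×2=24, N3→#2 12×5=60, N4→#5 16×2=32
  freight cost 176, fixed 74 → total 250.
Compare {#2, #3, #5}: freight cost 176 + fixed 92 = 268.
Compare {#1, #2, #5}: freight cost 176 + fixed 97 = 273.
Compare {#3, #5}: freight cost 224 + fixed 53 = 277.
All other subsets cost ≥ 268. Minimum total cost: 250.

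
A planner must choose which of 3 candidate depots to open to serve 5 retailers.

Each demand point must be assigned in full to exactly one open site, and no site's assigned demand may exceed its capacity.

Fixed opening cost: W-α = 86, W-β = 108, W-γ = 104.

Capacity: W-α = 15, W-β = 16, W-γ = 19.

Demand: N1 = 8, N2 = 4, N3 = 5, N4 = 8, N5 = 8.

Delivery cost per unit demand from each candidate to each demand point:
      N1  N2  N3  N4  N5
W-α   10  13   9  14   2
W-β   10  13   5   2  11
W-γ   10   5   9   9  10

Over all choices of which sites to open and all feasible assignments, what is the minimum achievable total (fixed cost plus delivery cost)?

Open {W-β, W-γ}; cheapest assignment that respects the capacities:
  W-β (cap 16, load 16): N1, N4 — cost 8×10 + 8×2 = 96
  W-γ (cap 19, load 17): N2, N3, N5 — cost 4×5 + 5×9 + 8×10 = 145
  Shipping 241, fixed 212 → total 453.
  Any other capacity-feasible assignment to {W-β, W-γ} ships for at least 241.
Compare {W-α, W-β, W-γ}: its best feasible assignment gives total 455.
Every other set of open sites that can feasibly serve all demand totals ≥ 455 even under its best assignment. Minimum: 453.

453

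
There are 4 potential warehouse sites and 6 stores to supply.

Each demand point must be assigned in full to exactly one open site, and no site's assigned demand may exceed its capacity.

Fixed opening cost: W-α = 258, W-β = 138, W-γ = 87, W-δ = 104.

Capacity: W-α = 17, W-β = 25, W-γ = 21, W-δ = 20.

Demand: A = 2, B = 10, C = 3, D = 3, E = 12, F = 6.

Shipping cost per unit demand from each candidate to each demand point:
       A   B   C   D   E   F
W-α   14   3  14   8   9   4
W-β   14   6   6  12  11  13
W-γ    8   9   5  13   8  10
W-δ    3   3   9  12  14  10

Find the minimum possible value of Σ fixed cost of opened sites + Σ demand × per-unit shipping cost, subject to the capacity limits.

Open {W-γ, W-δ}; cheapest assignment that respects the capacities:
  W-γ (cap 21, load 21): C, E, F — cost 3×5 + 12×8 + 6×10 = 171
  W-δ (cap 20, load 15): A, B, D — cost 2×3 + 10×3 + 3×12 = 72
  Shipping 243, fixed 191 → total 434.
  Any other capacity-feasible assignment to {W-γ, W-δ} ships for at least 243.
Compare {W-β, W-γ}: its best feasible assignment gives total 511.
Compare {W-β, W-δ}: its best feasible assignment gives total 524.
Every other set of open sites that can feasibly serve all demand totals ≥ 511 even under its best assignment. Minimum: 434.

434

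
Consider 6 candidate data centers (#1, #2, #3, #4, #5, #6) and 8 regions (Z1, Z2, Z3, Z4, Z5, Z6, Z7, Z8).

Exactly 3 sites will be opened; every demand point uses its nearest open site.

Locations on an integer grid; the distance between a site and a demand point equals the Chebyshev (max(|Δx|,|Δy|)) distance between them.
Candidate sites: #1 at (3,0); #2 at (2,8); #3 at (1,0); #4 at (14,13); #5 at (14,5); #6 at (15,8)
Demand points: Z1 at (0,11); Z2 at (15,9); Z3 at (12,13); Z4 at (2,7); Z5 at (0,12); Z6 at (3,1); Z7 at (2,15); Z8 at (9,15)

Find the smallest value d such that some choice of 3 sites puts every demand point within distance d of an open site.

7

Open {#1, #2, #4}.
  Farthest demand point is Z7 at distance 7 (to #2); all others are ≤ 7.
With {#1, #2, #6} the worst case is 7.
With {#2, #3, #4} the worst case is 7.
No size-3 selection achieves below 7.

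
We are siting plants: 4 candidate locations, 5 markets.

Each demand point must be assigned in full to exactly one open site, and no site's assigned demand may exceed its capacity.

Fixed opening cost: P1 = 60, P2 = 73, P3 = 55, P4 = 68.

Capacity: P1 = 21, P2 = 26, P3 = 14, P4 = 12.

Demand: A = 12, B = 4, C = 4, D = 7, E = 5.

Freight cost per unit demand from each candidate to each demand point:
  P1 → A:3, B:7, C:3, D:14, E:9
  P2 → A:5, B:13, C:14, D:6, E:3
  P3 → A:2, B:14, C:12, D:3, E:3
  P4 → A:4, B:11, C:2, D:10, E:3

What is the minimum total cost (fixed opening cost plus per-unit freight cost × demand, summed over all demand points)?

Open {P1, P3}; cheapest assignment that respects the capacities:
  P1 (cap 21, load 20): A, B, C — cost 12×3 + 4×7 + 4×3 = 76
  P3 (cap 14, load 12): D, E — cost 7×3 + 5×3 = 36
  Shipping 112, fixed 115 → total 227.
  Any other capacity-feasible assignment to {P1, P3} ships for at least 112.
Compare {P1, P2}: its best feasible assignment gives total 266.
Compare {P1, P4}: its best feasible assignment gives total 289.
Every other set of open sites that can feasibly serve all demand totals ≥ 266 even under its best assignment. Minimum: 227.

227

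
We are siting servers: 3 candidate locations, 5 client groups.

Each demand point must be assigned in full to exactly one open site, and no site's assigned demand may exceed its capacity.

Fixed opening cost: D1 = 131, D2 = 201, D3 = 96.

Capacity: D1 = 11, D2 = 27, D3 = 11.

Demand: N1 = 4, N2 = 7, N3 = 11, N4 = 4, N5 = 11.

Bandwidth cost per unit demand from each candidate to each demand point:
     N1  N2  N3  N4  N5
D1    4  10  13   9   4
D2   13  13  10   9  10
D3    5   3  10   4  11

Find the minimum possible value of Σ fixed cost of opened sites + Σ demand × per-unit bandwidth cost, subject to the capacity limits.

594

Open {D2, D3}; cheapest assignment that respects the capacities:
  D2 (cap 27, load 26): N3, N4, N5 — cost 11×10 + 4×9 + 11×10 = 256
  D3 (cap 11, load 11): N1, N2 — cost 4×5 + 7×3 = 41
  Shipping 297, fixed 297 → total 594.
  Any other capacity-feasible assignment to {D2, D3} ships for at least 297.
Compare {D1, D2, D3}: its best feasible assignment gives total 659.
Compare {D1, D2}: its best feasible assignment gives total 665.
Every other set of open sites that can feasibly serve all demand totals ≥ 659 even under its best assignment. Minimum: 594.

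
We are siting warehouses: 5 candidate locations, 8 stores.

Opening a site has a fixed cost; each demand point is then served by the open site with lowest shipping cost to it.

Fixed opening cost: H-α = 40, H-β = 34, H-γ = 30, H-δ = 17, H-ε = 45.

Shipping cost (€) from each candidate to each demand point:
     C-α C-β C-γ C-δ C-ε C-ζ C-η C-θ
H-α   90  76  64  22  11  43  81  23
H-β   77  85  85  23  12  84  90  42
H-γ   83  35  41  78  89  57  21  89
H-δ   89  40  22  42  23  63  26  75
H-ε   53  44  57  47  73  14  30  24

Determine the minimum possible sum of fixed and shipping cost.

Open {H-δ, H-ε}: assign each demand point to its cheapest open site.
  C-α→H-ε 53, C-β→H-δ 40, C-γ→H-δ 22, C-δ→H-δ 42, C-ε→H-δ 23, C-ζ→H-ε 14, C-η→H-δ 26, C-θ→H-ε 24
  shipping cost 244, fixed 62 → total 306.
Compare {H-β, H-δ, H-ε}: shipping cost 214 + fixed 96 = 310.
Compare {H-α, H-δ, H-ε}: shipping cost 211 + fixed 102 = 313.
Compare {H-γ, H-δ, H-ε}: shipping cost 234 + fixed 92 = 326.
All other subsets cost ≥ 310. Minimum total cost: 306.

306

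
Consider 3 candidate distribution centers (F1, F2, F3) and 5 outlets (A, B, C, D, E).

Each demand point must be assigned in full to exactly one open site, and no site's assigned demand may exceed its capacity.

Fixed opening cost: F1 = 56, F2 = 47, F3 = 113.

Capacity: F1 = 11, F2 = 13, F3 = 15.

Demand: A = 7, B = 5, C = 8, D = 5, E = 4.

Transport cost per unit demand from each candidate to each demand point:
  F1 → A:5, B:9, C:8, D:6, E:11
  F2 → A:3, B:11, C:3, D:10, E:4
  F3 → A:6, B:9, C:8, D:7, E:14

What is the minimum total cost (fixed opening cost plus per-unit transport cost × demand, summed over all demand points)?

371

Open {F1, F2, F3}; cheapest assignment that respects the capacities:
  F1 (cap 11, load 7): A — cost 7×5 = 35
  F2 (cap 13, load 12): C, E — cost 8×3 + 4×4 = 40
  F3 (cap 15, load 10): B, D — cost 5×9 + 5×7 = 80
  Shipping 155, fixed 216 → total 371.
  Any other capacity-feasible assignment to {F1, F2, F3} ships for at least 155.
Total demand is 29 and no other set of sites has combined capacity ≥ 29, so {F1, F2, F3} is the only feasible choice of open sites. Minimum: 371.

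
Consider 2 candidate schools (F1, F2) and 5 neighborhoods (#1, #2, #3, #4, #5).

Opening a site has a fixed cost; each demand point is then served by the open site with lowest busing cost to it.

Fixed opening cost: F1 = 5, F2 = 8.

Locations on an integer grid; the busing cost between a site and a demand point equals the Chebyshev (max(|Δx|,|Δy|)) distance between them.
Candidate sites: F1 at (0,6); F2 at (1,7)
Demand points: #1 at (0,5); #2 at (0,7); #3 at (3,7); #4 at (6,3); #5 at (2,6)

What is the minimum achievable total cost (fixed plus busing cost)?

18

Open {F1}: assign each demand point to its cheapest open site.
  #1→F1 1, #2→F1 1, #3→F1 3, #4→F1 6, #5→F1 2
  busing cost 13, fixed 5 → total 18.
Compare {F2}: busing cost 11 + fixed 8 = 19.
Compare {F1, F2}: busing cost 10 + fixed 13 = 23.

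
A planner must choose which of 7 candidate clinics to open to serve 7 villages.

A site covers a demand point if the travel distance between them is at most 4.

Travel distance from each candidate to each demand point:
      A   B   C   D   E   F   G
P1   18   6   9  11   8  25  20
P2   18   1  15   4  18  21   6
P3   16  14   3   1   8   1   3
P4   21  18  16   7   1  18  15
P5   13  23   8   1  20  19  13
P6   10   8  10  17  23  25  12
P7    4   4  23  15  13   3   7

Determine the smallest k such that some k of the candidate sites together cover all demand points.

3

Coverage sets (demand points within 4 of each site):
  P1: {}
  P2: {B, D}
  P3: {C, D, F, G}
  P4: {E}
  P5: {D}
  P6: {}
  P7: {A, B, F}
No 2 sites suffice: every size-2 union leaves at least one demand point uncovered.
But {P3, P4, P7} covers everything, so the minimum is 3.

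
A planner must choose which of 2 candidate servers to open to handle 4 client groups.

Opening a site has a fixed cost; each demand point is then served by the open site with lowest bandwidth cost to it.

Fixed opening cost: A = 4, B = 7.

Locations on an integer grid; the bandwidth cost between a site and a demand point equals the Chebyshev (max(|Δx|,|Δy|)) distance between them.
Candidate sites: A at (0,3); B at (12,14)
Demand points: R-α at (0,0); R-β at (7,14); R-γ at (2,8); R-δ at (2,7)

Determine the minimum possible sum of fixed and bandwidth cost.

27

Open {A}: assign each demand point to its cheapest open site.
  R-α→A 3, R-β→A 11, R-γ→A 5, R-δ→A 4
  bandwidth cost 23, fixed 4 → total 27.
Compare {A, B}: bandwidth cost 17 + fixed 11 = 28.
Compare {B}: bandwidth cost 39 + fixed 7 = 46.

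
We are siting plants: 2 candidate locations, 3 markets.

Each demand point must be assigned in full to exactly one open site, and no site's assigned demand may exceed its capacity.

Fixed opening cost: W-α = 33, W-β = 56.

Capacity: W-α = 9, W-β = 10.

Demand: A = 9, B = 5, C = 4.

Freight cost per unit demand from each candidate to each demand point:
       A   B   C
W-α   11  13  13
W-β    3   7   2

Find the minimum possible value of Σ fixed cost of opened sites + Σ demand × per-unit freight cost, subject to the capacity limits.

231

Open {W-α, W-β}; cheapest assignment that respects the capacities:
  W-α (cap 9, load 9): A — cost 9×11 = 99
  W-β (cap 10, load 9): B, C — cost 5×7 + 4×2 = 43
  Shipping 142, fixed 89 → total 231.
  Any other capacity-feasible assignment to {W-α, W-β} ships for at least 142.
Total demand is 18 and no other set of sites has combined capacity ≥ 18, so {W-α, W-β} is the only feasible choice of open sites. Minimum: 231.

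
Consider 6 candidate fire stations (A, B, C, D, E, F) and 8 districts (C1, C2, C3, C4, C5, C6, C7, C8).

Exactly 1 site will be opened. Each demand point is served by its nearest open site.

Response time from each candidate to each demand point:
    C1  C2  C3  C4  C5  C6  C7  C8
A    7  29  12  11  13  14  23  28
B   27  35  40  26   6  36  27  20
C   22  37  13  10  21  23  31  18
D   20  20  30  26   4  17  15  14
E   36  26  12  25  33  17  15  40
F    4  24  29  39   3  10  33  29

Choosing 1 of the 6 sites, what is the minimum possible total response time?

Open {A}.
  C1→A 7, C2→A 29, C3→A 12, C4→A 11, C5→A 13, C6→A 14, C7→A 23, C8→A 28  ⇒ total 137.
Compare {D}: total 146.
Compare {F}: total 171.
No size-1 selection does better; minimum is 137.

137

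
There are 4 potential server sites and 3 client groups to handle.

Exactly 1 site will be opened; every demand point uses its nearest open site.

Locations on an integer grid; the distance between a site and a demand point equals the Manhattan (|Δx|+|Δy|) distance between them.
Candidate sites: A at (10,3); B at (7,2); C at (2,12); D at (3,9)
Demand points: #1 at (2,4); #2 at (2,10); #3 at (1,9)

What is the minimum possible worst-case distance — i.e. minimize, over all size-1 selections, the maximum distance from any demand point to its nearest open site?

6

Open {D}.
  Farthest demand point is #1 at distance 6 (to D); all others are ≤ 6.
With {C} the worst case is 8.
With {B} the worst case is 13.
No size-1 selection achieves below 6.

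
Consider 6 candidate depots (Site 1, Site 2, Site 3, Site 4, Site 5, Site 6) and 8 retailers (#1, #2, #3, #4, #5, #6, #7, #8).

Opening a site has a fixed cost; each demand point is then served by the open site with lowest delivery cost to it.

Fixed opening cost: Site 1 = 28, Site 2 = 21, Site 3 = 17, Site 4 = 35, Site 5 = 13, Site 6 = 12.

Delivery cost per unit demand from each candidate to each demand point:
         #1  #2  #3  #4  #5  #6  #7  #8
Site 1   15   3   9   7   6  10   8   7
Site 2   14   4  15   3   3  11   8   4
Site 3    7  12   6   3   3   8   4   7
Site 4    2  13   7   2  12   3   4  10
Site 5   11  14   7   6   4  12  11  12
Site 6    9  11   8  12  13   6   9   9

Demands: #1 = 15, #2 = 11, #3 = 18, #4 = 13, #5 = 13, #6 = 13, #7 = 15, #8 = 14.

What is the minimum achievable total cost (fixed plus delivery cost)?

Open {Site 2, Site 3, Site 4}: assign each demand point to its cheapest open site.
  #1→Site 4 15×2=30, #2→Site 2 11×4=44, #3→Site 3 18×6=108, #4→Site 4 13×2=26, #5→Site 2 13×3=39, #6→Site 4 13×3=39, #7→Site 3 15×4=60, #8→Site 2 14×4=56
  delivery cost 402, fixed 73 → total 475.
Compare {Site 2, Site 4}: delivery cost 420 + fixed 56 = 476.
Compare {Site 2, Site 3, Site 4, Site 6}: delivery cost 402 + fixed 85 = 487.
Compare {Site 2, Site 4, Site 6}: delivery cost 420 + fixed 68 = 488.
All other subsets cost ≥ 476. Minimum total cost: 475.

475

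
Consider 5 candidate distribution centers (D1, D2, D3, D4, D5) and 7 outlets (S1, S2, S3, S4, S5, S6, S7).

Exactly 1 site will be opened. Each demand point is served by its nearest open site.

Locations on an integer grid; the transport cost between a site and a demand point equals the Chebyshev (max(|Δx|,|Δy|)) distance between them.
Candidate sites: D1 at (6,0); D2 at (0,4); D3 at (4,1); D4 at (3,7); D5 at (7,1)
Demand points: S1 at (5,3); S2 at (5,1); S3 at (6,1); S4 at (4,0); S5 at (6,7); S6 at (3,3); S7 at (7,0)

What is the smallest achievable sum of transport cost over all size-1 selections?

Open {D3}.
  S1→D3 2, S2→D3 1, S3→D3 2, S4→D3 1, S5→D3 6, S6→D3 2, S7→D3 3  ⇒ total 17.
Compare {D1}: total 18.
Compare {D5}: total 19.
No size-1 selection does better; minimum is 17.

17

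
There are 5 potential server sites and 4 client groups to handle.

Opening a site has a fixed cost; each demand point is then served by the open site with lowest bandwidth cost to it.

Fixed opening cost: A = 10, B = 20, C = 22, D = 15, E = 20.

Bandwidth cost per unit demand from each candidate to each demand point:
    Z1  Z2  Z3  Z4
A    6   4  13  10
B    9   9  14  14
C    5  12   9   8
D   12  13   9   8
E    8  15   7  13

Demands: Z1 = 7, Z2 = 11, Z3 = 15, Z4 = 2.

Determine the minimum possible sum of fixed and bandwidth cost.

241

Open {A, E}: assign each demand point to its cheapest open site.
  Z1→A 7×6=42, Z2→A 11×4=44, Z3→E 15×7=105, Z4→A 2×10=20
  bandwidth cost 211, fixed 30 → total 241.
Compare {A, C, E}: bandwidth cost 200 + fixed 52 = 252.
Compare {A, D, E}: bandwidth cost 207 + fixed 45 = 252.
Compare {A, B, E}: bandwidth cost 211 + fixed 50 = 261.
All other subsets cost ≥ 252. Minimum total cost: 241.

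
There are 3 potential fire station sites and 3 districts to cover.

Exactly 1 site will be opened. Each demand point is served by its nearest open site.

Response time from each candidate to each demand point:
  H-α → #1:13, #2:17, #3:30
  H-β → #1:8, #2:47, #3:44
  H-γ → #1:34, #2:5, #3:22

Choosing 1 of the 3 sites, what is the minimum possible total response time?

60

Open {H-α}.
  #1→H-α 13, #2→H-α 17, #3→H-α 30  ⇒ total 60.
Compare {H-γ}: total 61.
Compare {H-β}: total 99.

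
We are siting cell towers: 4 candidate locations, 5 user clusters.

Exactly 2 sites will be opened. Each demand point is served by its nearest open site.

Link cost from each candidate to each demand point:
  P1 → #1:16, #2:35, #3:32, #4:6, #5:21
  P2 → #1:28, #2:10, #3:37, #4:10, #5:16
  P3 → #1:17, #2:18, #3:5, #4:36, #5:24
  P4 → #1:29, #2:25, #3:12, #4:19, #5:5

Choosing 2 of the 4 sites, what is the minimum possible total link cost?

Open {P2, P3}.
  #1→P3 17, #2→P2 10, #3→P3 5, #4→P2 10, #5→P2 16  ⇒ total 58.
Compare {P1, P4}: total 64.
Compare {P3, P4}: total 64.
No size-2 selection does better; minimum is 58.

58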